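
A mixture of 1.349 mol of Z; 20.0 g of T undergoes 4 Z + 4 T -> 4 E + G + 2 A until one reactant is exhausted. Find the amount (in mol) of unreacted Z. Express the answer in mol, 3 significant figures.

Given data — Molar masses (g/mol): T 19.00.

n(Z) = 1.349 mol
n(T) = 20.00 / 19.00 = 1.053 mol
n/ν → Z: 0.3373, T: 0.2633; T is limiting.
Z consumed = (4/4) × 1.053 = 1.053 mol
Z remaining = 1.349 − 1.053 = 0.2960 mol

0.296 mol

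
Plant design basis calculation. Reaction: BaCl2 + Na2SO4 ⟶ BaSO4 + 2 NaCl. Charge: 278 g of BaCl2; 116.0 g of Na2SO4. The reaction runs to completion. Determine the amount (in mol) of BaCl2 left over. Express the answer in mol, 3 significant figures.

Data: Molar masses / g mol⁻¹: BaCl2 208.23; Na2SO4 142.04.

0.518 mol

n(BaCl2) = 278.0 / 208.23 = 1.335 mol
n(Na2SO4) = 116.0 / 142.04 = 0.8167 mol
n/ν → BaCl2: 1.335, Na2SO4: 0.8167; Na2SO4 is limiting.
BaCl2 consumed = (1/1) × 0.8167 = 0.8167 mol
BaCl2 remaining = 1.335 − 0.8167 = 0.5183 mol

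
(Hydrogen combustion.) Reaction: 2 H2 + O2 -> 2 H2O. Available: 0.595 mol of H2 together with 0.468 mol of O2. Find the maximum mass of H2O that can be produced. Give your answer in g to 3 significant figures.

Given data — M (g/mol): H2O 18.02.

10.7 g

n(H2) = 0.5950 mol
n(O2) = 0.4680 mol
n/ν → H2: 0.2975, O2: 0.4680; H2 is limiting.
n(H2O) = (2/2) × 0.5950 = 0.5950 mol
mass = 0.5950 × 18.02 = 10.72 g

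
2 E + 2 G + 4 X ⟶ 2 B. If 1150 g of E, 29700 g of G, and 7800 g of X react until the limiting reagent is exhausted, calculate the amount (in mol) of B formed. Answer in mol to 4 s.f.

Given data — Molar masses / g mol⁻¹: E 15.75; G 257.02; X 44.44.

n(E) = 1150 / 15.75 = 73.02 mol
n(G) = 29700 / 257.02 = 115.6 mol
n(X) = 7800 / 44.44 = 175.5 mol
n/ν for E = 73.02/2 = 36.51
n/ν for G = 115.6/2 = 57.80
n/ν for X = 175.5/4 = 43.88
Smallest n/ν is E → limiting reagent.
n(B) = (2/2) × 73.02 = 73.02 mol

73.02 mol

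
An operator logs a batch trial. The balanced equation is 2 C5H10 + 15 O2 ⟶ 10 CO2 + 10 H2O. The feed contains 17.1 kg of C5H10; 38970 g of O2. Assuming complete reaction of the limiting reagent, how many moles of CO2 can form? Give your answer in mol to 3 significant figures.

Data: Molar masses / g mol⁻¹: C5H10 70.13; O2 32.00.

n(C5H10) = 17.10×1000 / 70.13 = 243.8 mol
n(O2) = 38970 / 32.00 = 1218 mol
n/ν for C5H10 = 243.8/2 = 121.9
n/ν for O2 = 1218/15 = 81.20
Smallest n/ν is O2 → limiting reagent.
n(CO2) = (10/15) × 1218 = 812.0 mol

812 mol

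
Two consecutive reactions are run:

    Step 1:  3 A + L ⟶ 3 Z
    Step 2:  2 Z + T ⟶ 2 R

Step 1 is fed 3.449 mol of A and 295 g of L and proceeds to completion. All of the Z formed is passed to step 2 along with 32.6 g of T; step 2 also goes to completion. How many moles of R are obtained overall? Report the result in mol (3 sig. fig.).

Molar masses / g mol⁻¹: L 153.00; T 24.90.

Step 1:
n(A) = 3.449 mol
n(L) = 295.0 / 153.00 = 1.928 mol
n/ν for A = 3.449/3 = 1.150
n/ν for L = 1.928/1 = 1.928
Smallest n/ν is A → limiting reagent.
n(Z) produced = (3/3) × 3.449 = 3.449 mol
Step 2:
n(Z) available = 3.449 mol
n(T) = 32.60 / 24.90 = 1.309 mol
n/ν for Z = 3.449/2 = 1.725
n/ν for T = 1.309/1 = 1.309
Smallest n/ν is T → limiting reagent.
n(R) = (2/1) × 1.309 = 2.618 mol

2.62 mol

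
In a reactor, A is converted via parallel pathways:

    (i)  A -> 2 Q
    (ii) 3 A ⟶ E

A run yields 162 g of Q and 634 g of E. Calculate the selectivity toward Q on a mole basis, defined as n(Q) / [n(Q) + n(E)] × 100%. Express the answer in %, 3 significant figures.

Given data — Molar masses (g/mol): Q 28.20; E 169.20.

n(Q) = 162 / 28.20 = 5.745 mol
n(E) = 634 / 169.20 = 3.747 mol
selectivity = 5.745/(5.745+3.747) × 100 = 60.52 %

60.5 %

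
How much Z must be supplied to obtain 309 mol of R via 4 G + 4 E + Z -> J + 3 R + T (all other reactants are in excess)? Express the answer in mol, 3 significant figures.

103 mol

n(R) = 309.0 mol
n(Z) = (1/3) × 309.0 = 103.0 mol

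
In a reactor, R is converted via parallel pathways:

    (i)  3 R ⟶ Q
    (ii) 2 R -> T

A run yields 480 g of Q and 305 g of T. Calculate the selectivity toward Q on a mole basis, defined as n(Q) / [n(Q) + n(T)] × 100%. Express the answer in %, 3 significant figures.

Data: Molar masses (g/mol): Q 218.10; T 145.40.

n(Q) = 480 / 218.10 = 2.201 mol
n(T) = 305 / 145.40 = 2.098 mol
selectivity = 2.201/(2.201+2.098) × 100 = 51.20 %

51.2 %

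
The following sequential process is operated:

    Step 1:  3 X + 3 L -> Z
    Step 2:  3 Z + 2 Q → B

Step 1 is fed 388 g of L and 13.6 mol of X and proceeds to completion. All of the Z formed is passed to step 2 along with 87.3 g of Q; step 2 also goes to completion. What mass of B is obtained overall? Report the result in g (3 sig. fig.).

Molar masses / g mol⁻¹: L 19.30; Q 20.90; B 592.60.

895 g

Step 1:
n(L) = 388.0 / 19.30 = 20.10 mol
n(X) = 13.60 mol
n/ν for L = 20.10/3 = 6.700
n/ν for X = 13.60/3 = 4.533
Smallest n/ν is X → limiting reagent.
n(Z) produced = (1/3) × 13.60 = 4.533 mol
Step 2:
n(Z) available = 4.533 mol
n(Q) = 87.30 / 20.90 = 4.177 mol
n/ν for Z = 4.533/3 = 1.511
n/ν for Q = 4.177/2 = 2.089
Smallest n/ν is Z → limiting reagent.
n(B) = (1/3) × 4.533 = 1.511 mol
mass = 1.511 × 592.60 = 895.4 g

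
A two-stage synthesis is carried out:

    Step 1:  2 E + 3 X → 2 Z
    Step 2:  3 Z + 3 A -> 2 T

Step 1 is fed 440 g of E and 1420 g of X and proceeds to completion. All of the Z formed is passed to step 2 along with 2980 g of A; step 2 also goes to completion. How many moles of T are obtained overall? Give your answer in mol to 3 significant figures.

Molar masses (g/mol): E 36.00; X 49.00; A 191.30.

Step 1:
n(E) = 440.0 / 36.00 = 12.22 mol
n(X) = 1420 / 49.00 = 28.98 mol
n/ν for E = 12.22/2 = 6.110
n/ν for X = 28.98/3 = 9.660
Smallest n/ν is E → limiting reagent.
n(Z) produced = (2/2) × 12.22 = 12.22 mol
Step 2:
n(Z) available = 12.22 mol
n(A) = 2980 / 191.30 = 15.58 mol
n/ν for Z = 12.22/3 = 4.073
n/ν for A = 15.58/3 = 5.193
Smallest n/ν is Z → limiting reagent.
n(T) = (2/3) × 12.22 = 8.147 mol

8.15 mol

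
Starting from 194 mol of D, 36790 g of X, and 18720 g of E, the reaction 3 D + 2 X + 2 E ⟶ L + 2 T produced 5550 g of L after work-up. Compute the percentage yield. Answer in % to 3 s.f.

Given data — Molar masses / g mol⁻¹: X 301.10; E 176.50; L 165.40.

63.3 %

n(D) = 194.0 mol
n(X) = 36790 / 301.10 = 122.2 mol
n(E) = 18720 / 176.50 = 106.1 mol
n/ν for D = 194.0/3 = 64.67
n/ν for X = 122.2/2 = 61.10
n/ν for E = 106.1/2 = 53.05
Smallest n/ν is E → limiting reagent.
theoretical n(L) = (1/2) × 106.1 = 53.05 mol → 8774 g
% yield = 5550 / 8774 × 100 = 63.26 %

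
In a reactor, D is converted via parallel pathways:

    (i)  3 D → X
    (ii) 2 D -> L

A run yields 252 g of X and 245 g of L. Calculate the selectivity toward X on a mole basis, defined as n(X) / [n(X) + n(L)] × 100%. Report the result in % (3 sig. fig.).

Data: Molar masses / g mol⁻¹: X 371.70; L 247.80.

n(X) = 252 / 371.70 = 0.6780 mol
n(L) = 245 / 247.80 = 0.9887 mol
selectivity = 0.6780/(0.6780+0.9887) × 100 = 40.68 %

40.7 %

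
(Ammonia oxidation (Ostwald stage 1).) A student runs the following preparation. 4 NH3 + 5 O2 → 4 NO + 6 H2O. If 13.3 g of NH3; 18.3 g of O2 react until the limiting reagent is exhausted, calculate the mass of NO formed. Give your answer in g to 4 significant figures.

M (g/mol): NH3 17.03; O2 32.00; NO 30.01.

13.73 g

n(NH3) = 13.30 / 17.03 = 0.7810 mol
n(O2) = 18.30 / 32.00 = 0.5719 mol
n/ν → NH3: 0.1953, O2: 0.1144; O2 is limiting.
n(NO) = (4/5) × 0.5719 = 0.4575 mol
mass = 0.4575 × 30.01 = 13.73 g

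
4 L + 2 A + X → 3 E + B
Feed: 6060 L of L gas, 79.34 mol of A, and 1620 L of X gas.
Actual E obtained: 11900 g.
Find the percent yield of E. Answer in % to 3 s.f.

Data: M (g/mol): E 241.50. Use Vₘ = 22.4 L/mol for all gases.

41.4 %

n(L) = 6060 / 22.4 = 270.5 mol
n(A) = 79.34 mol
n(X) = 1620 / 22.4 = 72.32 mol
n/ν → L: 67.63, A: 39.67, X: 72.32; A is limiting.
theoretical n(E) = (3/2) × 79.34 = 119.0 mol → 28740 g
% yield = 11900 / 28740 × 100 = 41.41 %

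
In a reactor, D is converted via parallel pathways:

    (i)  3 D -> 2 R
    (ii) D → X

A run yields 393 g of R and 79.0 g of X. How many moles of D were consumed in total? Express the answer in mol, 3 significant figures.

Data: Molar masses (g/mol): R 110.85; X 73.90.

n(R) = 393 / 110.85 = 3.545 mol
n(X) = 79.0 / 73.90 = 1.069 mol
n(D) via (i) = (3/2)×3.545 = 5.318 mol
n(D) via (ii) = (1/1)×1.069 = 1.069 mol
total n(D) = 5.318 + 1.069 = 6.387 mol

6.39 mol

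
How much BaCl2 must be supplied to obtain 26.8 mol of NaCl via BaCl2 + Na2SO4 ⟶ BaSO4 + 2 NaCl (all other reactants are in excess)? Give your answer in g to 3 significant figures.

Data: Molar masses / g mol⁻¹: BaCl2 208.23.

n(NaCl) = 26.80 mol
n(BaCl2) = (1/2) × 26.80 = 13.40 mol
mass = 13.40 × 208.23 = 2790 g

2790 g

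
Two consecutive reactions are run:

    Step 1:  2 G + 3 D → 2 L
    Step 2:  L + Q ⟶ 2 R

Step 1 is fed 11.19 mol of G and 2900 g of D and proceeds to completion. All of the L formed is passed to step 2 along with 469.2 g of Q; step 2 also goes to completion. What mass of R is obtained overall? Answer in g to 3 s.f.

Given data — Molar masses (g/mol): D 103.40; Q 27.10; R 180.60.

4040 g

Step 1:
n(G) = 11.19 mol
n(D) = 2900 / 103.40 = 28.05 mol
n/ν → G: 5.595, D: 9.350; G is limiting.
n(L) produced = (2/2) × 11.19 = 11.19 mol
Step 2:
n(L) available = 11.19 mol
n(Q) = 469.2 / 27.10 = 17.31 mol
n/ν → L: 11.19, Q: 17.31; L is limiting.
n(R) = (2/1) × 11.19 = 22.38 mol
mass = 22.38 × 180.60 = 4042 g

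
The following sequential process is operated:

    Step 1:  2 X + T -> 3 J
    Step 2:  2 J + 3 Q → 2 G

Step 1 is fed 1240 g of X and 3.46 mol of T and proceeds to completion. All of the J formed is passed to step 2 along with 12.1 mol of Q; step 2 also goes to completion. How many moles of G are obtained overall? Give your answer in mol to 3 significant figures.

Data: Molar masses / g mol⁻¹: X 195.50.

8.07 mol

Step 1:
n(X) = 1240 / 195.50 = 6.343 mol
n(T) = 3.460 mol
n/ν for X = 6.343/2 = 3.172
n/ν for T = 3.460/1 = 3.460
Smallest n/ν is X → limiting reagent.
n(J) produced = (3/2) × 6.343 = 9.515 mol
Step 2:
n(J) available = 9.515 mol
n(Q) = 12.10 mol
n/ν for J = 9.515/2 = 4.758
n/ν for Q = 12.10/3 = 4.033
Smallest n/ν is Q → limiting reagent.
n(G) = (2/3) × 12.10 = 8.067 mol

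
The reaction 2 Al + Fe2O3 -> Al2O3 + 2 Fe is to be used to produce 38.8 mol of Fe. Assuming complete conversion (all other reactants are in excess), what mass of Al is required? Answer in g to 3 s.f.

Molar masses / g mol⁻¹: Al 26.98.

1050 g

n(Fe) = 38.80 mol
n(Al) = (2/2) × 38.80 = 38.80 mol
mass = 38.80 × 26.98 = 1047 g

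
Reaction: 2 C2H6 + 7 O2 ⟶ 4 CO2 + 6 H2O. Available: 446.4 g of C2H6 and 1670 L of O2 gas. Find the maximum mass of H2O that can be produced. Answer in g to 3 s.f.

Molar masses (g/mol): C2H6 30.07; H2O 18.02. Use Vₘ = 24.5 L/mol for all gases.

n(C2H6) = 446.4 / 30.07 = 14.85 mol
n(O2) = 1670 / 24.5 = 68.16 mol
n/ν → C2H6: 7.425, O2: 9.737; C2H6 is limiting.
n(H2O) = (6/2) × 14.85 = 44.55 mol
mass = 44.55 × 18.02 = 802.8 g

803 g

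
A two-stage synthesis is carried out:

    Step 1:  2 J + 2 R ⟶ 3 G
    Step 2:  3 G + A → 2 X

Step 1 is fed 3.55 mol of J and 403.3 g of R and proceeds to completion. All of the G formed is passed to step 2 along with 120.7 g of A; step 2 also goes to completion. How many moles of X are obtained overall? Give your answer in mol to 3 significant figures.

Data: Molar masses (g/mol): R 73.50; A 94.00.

Step 1:
n(J) = 3.550 mol
n(R) = 403.3 / 73.50 = 5.487 mol
n/ν for J = 3.550/2 = 1.775
n/ν for R = 5.487/2 = 2.744
Smallest n/ν is J → limiting reagent.
n(G) produced = (3/2) × 3.550 = 5.325 mol
Step 2:
n(G) available = 5.325 mol
n(A) = 120.7 / 94.00 = 1.284 mol
n/ν for G = 5.325/3 = 1.775
n/ν for A = 1.284/1 = 1.284
Smallest n/ν is A → limiting reagent.
n(X) = (2/1) × 1.284 = 2.568 mol

2.57 mol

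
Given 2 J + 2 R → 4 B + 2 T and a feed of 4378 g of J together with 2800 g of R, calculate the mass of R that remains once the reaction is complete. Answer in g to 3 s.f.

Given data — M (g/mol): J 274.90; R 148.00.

443 g

n(J) = 4378 / 274.90 = 15.93 mol
n(R) = 2800 / 148.00 = 18.92 mol
n/ν for J = 15.93/2 = 7.965
n/ν for R = 18.92/2 = 9.460
Smallest n/ν is J → limiting reagent.
R consumed = (2/2) × 15.93 = 15.93 mol
R remaining = 18.92 − 15.93 = 2.990 mol
mass = 2.990 × 148.00 = 442.5 g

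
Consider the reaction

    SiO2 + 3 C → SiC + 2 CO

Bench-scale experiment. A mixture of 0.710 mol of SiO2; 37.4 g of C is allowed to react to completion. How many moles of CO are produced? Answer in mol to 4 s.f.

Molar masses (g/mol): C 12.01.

1.420 mol

n(SiO2) = 0.7100 mol
n(C) = 37.40 / 12.01 = 3.114 mol
n/ν for SiO2 = 0.7100/1 = 0.7100
n/ν for C = 3.114/3 = 1.038
Smallest n/ν is SiO2 → limiting reagent.
n(CO) = (2/1) × 0.7100 = 1.420 mol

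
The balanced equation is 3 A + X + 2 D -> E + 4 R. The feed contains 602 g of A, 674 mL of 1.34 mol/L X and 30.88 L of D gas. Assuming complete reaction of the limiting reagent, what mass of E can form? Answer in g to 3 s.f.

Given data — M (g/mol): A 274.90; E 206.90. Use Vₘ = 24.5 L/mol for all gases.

n(A) = 602.0 / 274.90 = 2.190 mol
n(X) = 1.34 × 674.0/1000 = 0.9032 mol
n(D) = 30.88 / 24.5 = 1.260 mol
n/ν for A = 2.190/3 = 0.7300
n/ν for X = 0.9032/1 = 0.9032
n/ν for D = 1.260/2 = 0.6300
Smallest n/ν is D → limiting reagent.
n(E) = (1/2) × 1.260 = 0.6300 mol
mass = 0.6300 × 206.90 = 130.3 g

130 g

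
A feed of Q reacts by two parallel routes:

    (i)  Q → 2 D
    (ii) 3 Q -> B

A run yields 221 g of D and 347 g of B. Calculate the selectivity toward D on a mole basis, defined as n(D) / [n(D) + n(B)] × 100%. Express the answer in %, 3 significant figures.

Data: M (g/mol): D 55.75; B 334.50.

n(D) = 221 / 55.75 = 3.964 mol
n(B) = 347 / 334.50 = 1.037 mol
selectivity = 3.964/(3.964+1.037) × 100 = 79.26 %

79.3 %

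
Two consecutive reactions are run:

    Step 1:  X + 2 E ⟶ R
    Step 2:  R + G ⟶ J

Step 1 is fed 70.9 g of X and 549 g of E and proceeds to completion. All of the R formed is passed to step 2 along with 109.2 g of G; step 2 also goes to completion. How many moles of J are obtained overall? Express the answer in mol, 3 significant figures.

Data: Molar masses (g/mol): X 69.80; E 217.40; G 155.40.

Step 1:
n(X) = 70.90 / 69.80 = 1.016 mol
n(E) = 549.0 / 217.40 = 2.525 mol
n/ν → X: 1.016, E: 1.263; X is limiting.
n(R) produced = (1/1) × 1.016 = 1.016 mol
Step 2:
n(R) available = 1.016 mol
n(G) = 109.2 / 155.40 = 0.7027 mol
n/ν → R: 1.016, G: 0.7027; G is limiting.
n(J) = (1/1) × 0.7027 = 0.7027 mol

0.703 mol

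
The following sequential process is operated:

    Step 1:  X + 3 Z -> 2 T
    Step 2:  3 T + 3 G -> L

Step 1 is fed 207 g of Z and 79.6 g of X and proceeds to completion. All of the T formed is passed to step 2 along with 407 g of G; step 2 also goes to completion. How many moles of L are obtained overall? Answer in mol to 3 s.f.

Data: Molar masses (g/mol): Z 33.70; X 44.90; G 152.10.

Step 1:
n(Z) = 207.0 / 33.70 = 6.142 mol
n(X) = 79.60 / 44.90 = 1.773 mol
n/ν for Z = 6.142/3 = 2.047
n/ν for X = 1.773/1 = 1.773
Smallest n/ν is X → limiting reagent.
n(T) produced = (2/1) × 1.773 = 3.546 mol
Step 2:
n(T) available = 3.546 mol
n(G) = 407.0 / 152.10 = 2.676 mol
n/ν for T = 3.546/3 = 1.182
n/ν for G = 2.676/3 = 0.8920
Smallest n/ν is G → limiting reagent.
n(L) = (1/3) × 2.676 = 0.8920 mol

0.892 mol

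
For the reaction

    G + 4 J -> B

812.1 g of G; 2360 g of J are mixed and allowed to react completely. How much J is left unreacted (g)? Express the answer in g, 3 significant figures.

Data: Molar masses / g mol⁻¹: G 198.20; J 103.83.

658 g

n(G) = 812.1 / 198.20 = 4.097 mol
n(J) = 2360 / 103.83 = 22.73 mol
n/ν for G = 4.097/1 = 4.097
n/ν for J = 22.73/4 = 5.683
Smallest n/ν is G → limiting reagent.
J consumed = (4/1) × 4.097 = 16.39 mol
J remaining = 22.73 − 16.39 = 6.340 mol
mass = 6.340 × 103.83 = 658.3 g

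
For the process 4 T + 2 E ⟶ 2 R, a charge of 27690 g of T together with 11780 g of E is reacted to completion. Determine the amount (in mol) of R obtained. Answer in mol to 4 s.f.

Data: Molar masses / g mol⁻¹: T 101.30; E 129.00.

n(T) = 27690 / 101.30 = 273.3 mol
n(E) = 11780 / 129.00 = 91.32 mol
n/ν for T = 273.3/4 = 68.33
n/ν for E = 91.32/2 = 45.66
Smallest n/ν is E → limiting reagent.
n(R) = (2/2) × 91.32 = 91.32 mol

91.32 mol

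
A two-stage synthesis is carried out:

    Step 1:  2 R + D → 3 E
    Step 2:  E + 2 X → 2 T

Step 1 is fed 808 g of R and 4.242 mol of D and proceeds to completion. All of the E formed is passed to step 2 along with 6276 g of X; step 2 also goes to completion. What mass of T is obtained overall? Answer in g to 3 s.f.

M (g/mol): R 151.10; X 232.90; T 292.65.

Step 1:
n(R) = 808.0 / 151.10 = 5.347 mol
n(D) = 4.242 mol
n/ν for R = 5.347/2 = 2.674
n/ν for D = 4.242/1 = 4.242
Smallest n/ν is R → limiting reagent.
n(E) produced = (3/2) × 5.347 = 8.021 mol
Step 2:
n(E) available = 8.021 mol
n(X) = 6276 / 232.90 = 26.95 mol
n/ν for E = 8.021/1 = 8.021
n/ν for X = 26.95/2 = 13.48
Smallest n/ν is E → limiting reagent.
n(T) = (2/1) × 8.021 = 16.04 mol
mass = 16.04 × 292.65 = 4694 g

4690 g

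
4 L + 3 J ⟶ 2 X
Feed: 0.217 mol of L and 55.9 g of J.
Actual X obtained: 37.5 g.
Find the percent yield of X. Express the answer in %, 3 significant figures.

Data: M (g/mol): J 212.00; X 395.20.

87.5 %

n(L) = 0.2170 mol
n(J) = 55.90 / 212.00 = 0.2637 mol
n/ν for L = 0.2170/4 = 0.05425
n/ν for J = 0.2637/3 = 0.08790
Smallest n/ν is L → limiting reagent.
theoretical n(X) = (2/4) × 0.2170 = 0.1085 mol → 42.88 g
% yield = 37.5 / 42.88 × 100 = 87.45 %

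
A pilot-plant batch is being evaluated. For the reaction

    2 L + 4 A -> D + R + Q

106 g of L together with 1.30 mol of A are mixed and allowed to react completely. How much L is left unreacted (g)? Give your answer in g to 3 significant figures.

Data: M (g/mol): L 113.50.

n(L) = 106.0 / 113.50 = 0.9339 mol
n(A) = 1.300 mol
n/ν for L = 0.9339/2 = 0.4670
n/ν for A = 1.300/4 = 0.3250
Smallest n/ν is A → limiting reagent.
L consumed = (2/4) × 1.300 = 0.6500 mol
L remaining = 0.9339 − 0.6500 = 0.2839 mol
mass = 0.2839 × 113.50 = 32.22 g

32.2 g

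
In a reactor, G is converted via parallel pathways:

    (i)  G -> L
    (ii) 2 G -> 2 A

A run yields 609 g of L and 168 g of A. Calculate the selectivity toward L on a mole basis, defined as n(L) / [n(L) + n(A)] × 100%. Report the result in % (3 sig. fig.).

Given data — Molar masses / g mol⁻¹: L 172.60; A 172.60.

n(L) = 609 / 172.60 = 3.528 mol
n(A) = 168 / 172.60 = 0.9733 mol
selectivity = 3.528/(3.528+0.9733) × 100 = 78.38 %

78.4 %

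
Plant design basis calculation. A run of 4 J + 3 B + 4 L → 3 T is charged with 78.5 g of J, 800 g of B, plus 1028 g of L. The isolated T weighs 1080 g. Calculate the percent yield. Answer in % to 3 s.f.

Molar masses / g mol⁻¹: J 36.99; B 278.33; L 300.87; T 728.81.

93.1 %

n(J) = 78.50 / 36.99 = 2.122 mol
n(B) = 800.0 / 278.33 = 2.874 mol
n(L) = 1028 / 300.87 = 3.417 mol
n/ν → J: 0.5305, B: 0.9580, L: 0.8543; J is limiting.
theoretical n(T) = (3/4) × 2.122 = 1.592 mol → 1160 g
% yield = 1080 / 1160 × 100 = 93.10 %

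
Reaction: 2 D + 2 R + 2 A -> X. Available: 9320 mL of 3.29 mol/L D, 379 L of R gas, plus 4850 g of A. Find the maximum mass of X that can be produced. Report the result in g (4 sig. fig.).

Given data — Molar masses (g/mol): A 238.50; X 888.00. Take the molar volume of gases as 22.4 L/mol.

n(D) = 3.29 × 9320/1000 = 30.66 mol
n(R) = 379.0 / 22.4 = 16.92 mol
n(A) = 4850 / 238.50 = 20.34 mol
n/ν for D = 30.66/2 = 15.33
n/ν for R = 16.92/2 = 8.460
n/ν for A = 20.34/2 = 10.17
Smallest n/ν is R → limiting reagent.
n(X) = (1/2) × 16.92 = 8.460 mol
mass = 8.460 × 888.00 = 7512 g

7512 g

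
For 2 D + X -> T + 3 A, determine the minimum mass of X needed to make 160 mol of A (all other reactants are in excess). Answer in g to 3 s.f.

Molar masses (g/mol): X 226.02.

12100 g

n(A) = 160.0 mol
n(X) = (1/3) × 160.0 = 53.33 mol
mass = 53.33 × 226.02 = 12050 g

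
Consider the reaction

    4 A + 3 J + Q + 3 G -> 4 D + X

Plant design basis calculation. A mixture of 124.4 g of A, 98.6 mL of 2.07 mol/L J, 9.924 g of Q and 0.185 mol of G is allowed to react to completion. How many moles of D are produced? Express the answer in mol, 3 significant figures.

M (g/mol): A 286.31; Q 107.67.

n(A) = 124.4 / 286.31 = 0.4345 mol
n(J) = 2.07 × 98.60/1000 = 0.2041 mol
n(Q) = 9.924 / 107.67 = 0.09217 mol
n(G) = 0.1850 mol
n/ν for A = 0.4345/4 = 0.1086
n/ν for J = 0.2041/3 = 0.06803
n/ν for Q = 0.09217/1 = 0.09217
n/ν for G = 0.1850/3 = 0.06167
Smallest n/ν is G → limiting reagent.
n(D) = (4/3) × 0.1850 = 0.2467 mol

0.247 mol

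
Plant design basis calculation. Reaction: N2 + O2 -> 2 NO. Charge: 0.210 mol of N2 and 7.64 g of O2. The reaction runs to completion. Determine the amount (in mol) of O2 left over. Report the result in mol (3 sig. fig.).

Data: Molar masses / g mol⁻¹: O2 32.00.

0.0288 mol

n(N2) = 0.2100 mol
n(O2) = 7.640 / 32.00 = 0.2388 mol
n/ν for N2 = 0.2100/1 = 0.2100
n/ν for O2 = 0.2388/1 = 0.2388
Smallest n/ν is N2 → limiting reagent.
O2 consumed = (1/1) × 0.2100 = 0.2100 mol
O2 remaining = 0.2388 − 0.2100 = 0.02880 mol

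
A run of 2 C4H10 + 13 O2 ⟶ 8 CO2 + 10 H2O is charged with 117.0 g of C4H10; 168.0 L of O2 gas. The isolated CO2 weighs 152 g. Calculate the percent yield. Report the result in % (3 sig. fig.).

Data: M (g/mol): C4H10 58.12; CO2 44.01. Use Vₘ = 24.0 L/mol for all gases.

n(C4H10) = 117.0 / 58.12 = 2.013 mol
n(O2) = 168.0 / 24.0 = 7.000 mol
n/ν → C4H10: 1.007, O2: 0.5385; O2 is limiting.
theoretical n(CO2) = (8/13) × 7.000 = 4.308 mol → 189.6 g
% yield = 152 / 189.6 × 100 = 80.17 %

80.2 %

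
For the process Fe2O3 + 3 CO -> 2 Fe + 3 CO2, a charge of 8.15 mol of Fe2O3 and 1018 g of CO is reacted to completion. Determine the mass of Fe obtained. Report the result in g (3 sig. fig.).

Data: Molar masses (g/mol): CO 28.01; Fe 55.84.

n(Fe2O3) = 8.150 mol
n(CO) = 1018 / 28.01 = 36.34 mol
n/ν for Fe2O3 = 8.150/1 = 8.150
n/ν for CO = 36.34/3 = 12.11
Smallest n/ν is Fe2O3 → limiting reagent.
n(Fe) = (2/1) × 8.150 = 16.30 mol
mass = 16.30 × 55.84 = 910.2 g

910 g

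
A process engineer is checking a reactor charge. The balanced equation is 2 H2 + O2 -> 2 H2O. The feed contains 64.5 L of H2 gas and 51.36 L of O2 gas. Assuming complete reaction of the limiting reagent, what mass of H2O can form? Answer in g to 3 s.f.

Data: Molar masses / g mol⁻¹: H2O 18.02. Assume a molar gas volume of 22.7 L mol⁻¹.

51.2 g

n(H2) = 64.50 / 22.7 = 2.841 mol
n(O2) = 51.36 / 22.7 = 2.263 mol
n/ν → H2: 1.421, O2: 2.263; H2 is limiting.
n(H2O) = (2/2) × 2.841 = 2.841 mol
mass = 2.841 × 18.02 = 51.19 g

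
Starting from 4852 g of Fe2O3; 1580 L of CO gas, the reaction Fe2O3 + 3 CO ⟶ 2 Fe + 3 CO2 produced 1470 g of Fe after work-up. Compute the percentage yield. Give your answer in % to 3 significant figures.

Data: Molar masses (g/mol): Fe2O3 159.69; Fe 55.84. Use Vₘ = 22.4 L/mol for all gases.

n(Fe2O3) = 4852 / 159.69 = 30.38 mol
n(CO) = 1580 / 22.4 = 70.54 mol
n/ν for Fe2O3 = 30.38/1 = 30.38
n/ν for CO = 70.54/3 = 23.51
Smallest n/ν is CO → limiting reagent.
theoretical n(Fe) = (2/3) × 70.54 = 47.03 mol → 2626 g
% yield = 1470 / 2626 × 100 = 55.98 %

56.0 %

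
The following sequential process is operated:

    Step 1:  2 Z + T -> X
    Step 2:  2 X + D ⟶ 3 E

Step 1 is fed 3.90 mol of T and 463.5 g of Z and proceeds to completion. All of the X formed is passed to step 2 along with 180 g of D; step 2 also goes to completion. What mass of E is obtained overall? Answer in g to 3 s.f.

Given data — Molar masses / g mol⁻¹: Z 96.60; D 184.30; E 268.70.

Step 1:
n(T) = 3.900 mol
n(Z) = 463.5 / 96.60 = 4.798 mol
n/ν for T = 3.900/1 = 3.900
n/ν for Z = 4.798/2 = 2.399
Smallest n/ν is Z → limiting reagent.
n(X) produced = (1/2) × 4.798 = 2.399 mol
Step 2:
n(X) available = 2.399 mol
n(D) = 180.0 / 184.30 = 0.9767 mol
n/ν for X = 2.399/2 = 1.200
n/ν for D = 0.9767/1 = 0.9767
Smallest n/ν is D → limiting reagent.
n(E) = (3/1) × 0.9767 = 2.930 mol
mass = 2.930 × 268.70 = 787.3 g

787 g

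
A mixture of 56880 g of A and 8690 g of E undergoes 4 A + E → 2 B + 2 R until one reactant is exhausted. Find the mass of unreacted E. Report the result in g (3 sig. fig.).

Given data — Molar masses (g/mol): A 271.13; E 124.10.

2180 g

n(A) = 56880 / 271.13 = 209.8 mol
n(E) = 8690 / 124.10 = 70.02 mol
n/ν for A = 209.8/4 = 52.45
n/ν for E = 70.02/1 = 70.02
Smallest n/ν is A → limiting reagent.
E consumed = (1/4) × 209.8 = 52.45 mol
E remaining = 70.02 − 52.45 = 17.57 mol
mass = 17.57 × 124.10 = 2180 g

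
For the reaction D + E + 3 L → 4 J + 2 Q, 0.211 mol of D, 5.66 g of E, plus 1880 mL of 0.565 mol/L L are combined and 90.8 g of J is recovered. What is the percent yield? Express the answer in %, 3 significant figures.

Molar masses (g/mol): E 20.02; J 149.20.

72.1 %

n(D) = 0.2110 mol
n(E) = 5.660 / 20.02 = 0.2827 mol
n(L) = 0.565 × 1880/1000 = 1.062 mol
n/ν → D: 0.2110, E: 0.2827, L: 0.3540; D is limiting.
theoretical n(J) = (4/1) × 0.2110 = 0.8440 mol → 125.9 g
% yield = 90.8 / 125.9 × 100 = 72.12 %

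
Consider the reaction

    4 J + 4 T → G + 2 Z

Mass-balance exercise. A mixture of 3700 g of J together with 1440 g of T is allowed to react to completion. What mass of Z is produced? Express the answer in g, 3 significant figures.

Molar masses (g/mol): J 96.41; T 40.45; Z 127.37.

n(J) = 3700 / 96.41 = 38.38 mol
n(T) = 1440 / 40.45 = 35.60 mol
n/ν for J = 38.38/4 = 9.595
n/ν for T = 35.60/4 = 8.900
Smallest n/ν is T → limiting reagent.
n(Z) = (2/4) × 35.60 = 17.80 mol
mass = 17.80 × 127.37 = 2267 g

2270 g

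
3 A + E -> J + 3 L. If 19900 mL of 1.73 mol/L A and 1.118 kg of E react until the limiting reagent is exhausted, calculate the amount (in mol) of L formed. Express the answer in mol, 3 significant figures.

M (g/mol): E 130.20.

25.8 mol

n(A) = 1.73 × 19900/1000 = 34.43 mol
n(E) = 1.118×1000 / 130.20 = 8.587 mol
n/ν for A = 34.43/3 = 11.48
n/ν for E = 8.587/1 = 8.587
Smallest n/ν is E → limiting reagent.
n(L) = (3/1) × 8.587 = 25.76 mol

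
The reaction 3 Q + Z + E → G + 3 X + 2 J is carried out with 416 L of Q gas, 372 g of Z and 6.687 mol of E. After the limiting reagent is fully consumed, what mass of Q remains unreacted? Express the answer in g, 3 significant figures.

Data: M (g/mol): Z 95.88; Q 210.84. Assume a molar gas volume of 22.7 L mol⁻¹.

1410 g

n(Q) = 416.0 / 22.7 = 18.33 mol
n(Z) = 372.0 / 95.88 = 3.880 mol
n(E) = 6.687 mol
n/ν for Q = 18.33/3 = 6.110
n/ν for Z = 3.880/1 = 3.880
n/ν for E = 6.687/1 = 6.687
Smallest n/ν is Z → limiting reagent.
Q consumed = (3/1) × 3.880 = 11.64 mol
Q remaining = 18.33 − 11.64 = 6.690 mol
mass = 6.690 × 210.84 = 1411 g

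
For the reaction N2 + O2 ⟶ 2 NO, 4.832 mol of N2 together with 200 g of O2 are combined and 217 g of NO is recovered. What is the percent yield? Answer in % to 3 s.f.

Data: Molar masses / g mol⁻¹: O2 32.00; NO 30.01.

n(N2) = 4.832 mol
n(O2) = 200.0 / 32.00 = 6.250 mol
n/ν for N2 = 4.832/1 = 4.832
n/ν for O2 = 6.250/1 = 6.250
Smallest n/ν is N2 → limiting reagent.
theoretical n(NO) = (2/1) × 4.832 = 9.664 mol → 290.0 g
% yield = 217 / 290.0 × 100 = 74.83 %

74.8 %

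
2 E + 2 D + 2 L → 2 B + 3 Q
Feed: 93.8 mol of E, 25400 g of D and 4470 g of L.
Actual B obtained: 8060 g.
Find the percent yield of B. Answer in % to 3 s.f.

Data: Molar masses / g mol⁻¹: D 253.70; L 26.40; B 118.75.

n(E) = 93.80 mol
n(D) = 25400 / 253.70 = 100.1 mol
n(L) = 4470 / 26.40 = 169.3 mol
n/ν for E = 93.80/2 = 46.90
n/ν for D = 100.1/2 = 50.05
n/ν for L = 169.3/2 = 84.65
Smallest n/ν is E → limiting reagent.
theoretical n(B) = (2/2) × 93.80 = 93.80 mol → 11140 g
% yield = 8060 / 11140 × 100 = 72.35 %

72.4 %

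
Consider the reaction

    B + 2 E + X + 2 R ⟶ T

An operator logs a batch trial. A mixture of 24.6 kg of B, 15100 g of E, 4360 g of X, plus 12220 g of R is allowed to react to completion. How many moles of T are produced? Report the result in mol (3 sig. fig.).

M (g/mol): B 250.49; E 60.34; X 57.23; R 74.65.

n(B) = 24.60×1000 / 250.49 = 98.21 mol
n(E) = 15100 / 60.34 = 250.2 mol
n(X) = 4360 / 57.23 = 76.18 mol
n(R) = 12220 / 74.65 = 163.7 mol
n/ν for B = 98.21/1 = 98.21
n/ν for E = 250.2/2 = 125.1
n/ν for X = 76.18/1 = 76.18
n/ν for R = 163.7/2 = 81.85
Smallest n/ν is X → limiting reagent.
n(T) = (1/1) × 76.18 = 76.18 mol

76.2 mol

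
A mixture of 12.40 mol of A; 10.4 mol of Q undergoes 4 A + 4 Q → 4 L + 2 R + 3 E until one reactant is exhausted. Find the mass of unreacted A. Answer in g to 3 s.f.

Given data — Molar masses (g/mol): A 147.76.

n(A) = 12.40 mol
n(Q) = 10.40 mol
n/ν → A: 3.100, Q: 2.600; Q is limiting.
A consumed = (4/4) × 10.40 = 10.40 mol
A remaining = 12.40 − 10.40 = 2.000 mol
mass = 2.000 × 147.76 = 295.5 g

296 g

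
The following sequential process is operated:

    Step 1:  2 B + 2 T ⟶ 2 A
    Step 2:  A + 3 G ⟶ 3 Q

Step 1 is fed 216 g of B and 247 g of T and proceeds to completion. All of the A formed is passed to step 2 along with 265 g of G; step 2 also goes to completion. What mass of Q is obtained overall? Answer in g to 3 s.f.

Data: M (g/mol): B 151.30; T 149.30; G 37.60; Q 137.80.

590 g

Step 1:
n(B) = 216.0 / 151.30 = 1.428 mol
n(T) = 247.0 / 149.30 = 1.654 mol
n/ν for B = 1.428/2 = 0.7140
n/ν for T = 1.654/2 = 0.8270
Smallest n/ν is B → limiting reagent.
n(A) produced = (2/2) × 1.428 = 1.428 mol
Step 2:
n(A) available = 1.428 mol
n(G) = 265.0 / 37.60 = 7.048 mol
n/ν for A = 1.428/1 = 1.428
n/ν for G = 7.048/3 = 2.349
Smallest n/ν is A → limiting reagent.
n(Q) = (3/1) × 1.428 = 4.284 mol
mass = 4.284 × 137.80 = 590.3 g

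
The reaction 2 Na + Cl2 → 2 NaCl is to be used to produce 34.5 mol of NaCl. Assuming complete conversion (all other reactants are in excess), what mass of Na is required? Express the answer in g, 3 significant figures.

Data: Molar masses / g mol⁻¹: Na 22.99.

793 g

n(NaCl) = 34.50 mol
n(Na) = (2/2) × 34.50 = 34.50 mol
mass = 34.50 × 22.99 = 793.2 g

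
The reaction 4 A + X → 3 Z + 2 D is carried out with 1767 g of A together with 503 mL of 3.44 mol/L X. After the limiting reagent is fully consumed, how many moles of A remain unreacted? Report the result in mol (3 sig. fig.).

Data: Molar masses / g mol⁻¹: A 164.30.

n(A) = 1767 / 164.30 = 10.75 mol
n(X) = 3.44 × 503.0/1000 = 1.730 mol
n/ν → A: 2.688, X: 1.730; X is limiting.
A consumed = (4/1) × 1.730 = 6.920 mol
A remaining = 10.75 − 6.920 = 3.830 mol

3.83 mol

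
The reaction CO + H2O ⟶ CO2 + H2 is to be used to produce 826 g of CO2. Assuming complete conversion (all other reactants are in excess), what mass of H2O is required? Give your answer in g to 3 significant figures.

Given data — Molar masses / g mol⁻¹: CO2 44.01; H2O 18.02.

n(CO2) = 826 / 44.01 = 18.77 mol
n(H2O) = (1/1) × 18.77 = 18.77 mol
mass = 18.77 × 18.02 = 338.2 g

338 g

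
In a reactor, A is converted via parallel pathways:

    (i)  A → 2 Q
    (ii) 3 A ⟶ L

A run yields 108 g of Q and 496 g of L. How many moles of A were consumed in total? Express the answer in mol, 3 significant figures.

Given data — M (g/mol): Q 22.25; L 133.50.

n(Q) = 108 / 22.25 = 4.854 mol
n(L) = 496 / 133.50 = 3.715 mol
n(A) via (i) = (1/2)×4.854 = 2.427 mol
n(A) via (ii) = (3/1)×3.715 = 11.15 mol
total n(A) = 2.427 + 11.15 = 13.58 mol

13.6 mol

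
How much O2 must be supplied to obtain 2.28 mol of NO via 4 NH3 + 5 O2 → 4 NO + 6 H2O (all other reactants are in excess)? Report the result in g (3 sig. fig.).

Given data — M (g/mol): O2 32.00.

n(NO) = 2.280 mol
n(O2) = (5/4) × 2.280 = 2.850 mol
mass = 2.850 × 32.00 = 91.20 g

91.2 g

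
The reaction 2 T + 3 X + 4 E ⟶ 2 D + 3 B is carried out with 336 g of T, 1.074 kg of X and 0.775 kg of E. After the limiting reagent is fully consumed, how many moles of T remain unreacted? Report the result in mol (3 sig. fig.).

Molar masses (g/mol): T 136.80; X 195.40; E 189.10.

n(T) = 336.0 / 136.80 = 2.456 mol
n(X) = 1.074×1000 / 195.40 = 5.496 mol
n(E) = 0.7750×1000 / 189.10 = 4.098 mol
n/ν for T = 2.456/2 = 1.228
n/ν for X = 5.496/3 = 1.832
n/ν for E = 4.098/4 = 1.025
Smallest n/ν is E → limiting reagent.
T consumed = (2/4) × 4.098 = 2.049 mol
T remaining = 2.456 − 2.049 = 0.4070 mol

0.407 mol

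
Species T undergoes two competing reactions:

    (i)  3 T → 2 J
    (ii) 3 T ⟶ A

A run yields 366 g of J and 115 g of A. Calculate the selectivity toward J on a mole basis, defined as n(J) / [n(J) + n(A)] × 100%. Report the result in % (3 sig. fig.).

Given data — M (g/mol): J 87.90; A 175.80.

86.4 %

n(J) = 366 / 87.90 = 4.164 mol
n(A) = 115 / 175.80 = 0.6542 mol
selectivity = 4.164/(4.164+0.6542) × 100 = 86.42 %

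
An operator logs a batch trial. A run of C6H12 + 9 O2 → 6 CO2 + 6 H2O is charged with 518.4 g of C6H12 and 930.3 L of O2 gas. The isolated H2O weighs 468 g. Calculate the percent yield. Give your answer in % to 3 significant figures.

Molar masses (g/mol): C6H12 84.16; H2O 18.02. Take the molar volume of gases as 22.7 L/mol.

95.1 %

n(C6H12) = 518.4 / 84.16 = 6.160 mol
n(O2) = 930.3 / 22.7 = 40.98 mol
n/ν for C6H12 = 6.160/1 = 6.160
n/ν for O2 = 40.98/9 = 4.553
Smallest n/ν is O2 → limiting reagent.
theoretical n(H2O) = (6/9) × 40.98 = 27.32 mol → 492.3 g
% yield = 468 / 492.3 × 100 = 95.06 %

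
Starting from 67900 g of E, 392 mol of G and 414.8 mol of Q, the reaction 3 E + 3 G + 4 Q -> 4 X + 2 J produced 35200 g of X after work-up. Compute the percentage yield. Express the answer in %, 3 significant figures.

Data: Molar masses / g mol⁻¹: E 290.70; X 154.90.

n(E) = 67900 / 290.70 = 233.6 mol
n(G) = 392.0 mol
n(Q) = 414.8 mol
n/ν for E = 233.6/3 = 77.87
n/ν for G = 392.0/3 = 130.7
n/ν for Q = 414.8/4 = 103.7
Smallest n/ν is E → limiting reagent.
theoretical n(X) = (4/3) × 233.6 = 311.5 mol → 48250 g
% yield = 35200 / 48250 × 100 = 72.95 %

73.0 %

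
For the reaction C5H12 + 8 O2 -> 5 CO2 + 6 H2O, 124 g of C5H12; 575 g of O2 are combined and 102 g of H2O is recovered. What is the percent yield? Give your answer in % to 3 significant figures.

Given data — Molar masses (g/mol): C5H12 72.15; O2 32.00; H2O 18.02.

54.9 %

n(C5H12) = 124.0 / 72.15 = 1.719 mol
n(O2) = 575.0 / 32.00 = 17.97 mol
n/ν for C5H12 = 1.719/1 = 1.719
n/ν for O2 = 17.97/8 = 2.246
Smallest n/ν is C5H12 → limiting reagent.
theoretical n(H2O) = (6/1) × 1.719 = 10.31 mol → 185.8 g
% yield = 102 / 185.8 × 100 = 54.90 %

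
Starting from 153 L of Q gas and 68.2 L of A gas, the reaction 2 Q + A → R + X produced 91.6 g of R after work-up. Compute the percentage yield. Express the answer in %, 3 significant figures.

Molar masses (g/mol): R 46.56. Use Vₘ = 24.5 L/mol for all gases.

70.7 %

n(Q) = 153.0 / 24.5 = 6.245 mol
n(A) = 68.20 / 24.5 = 2.784 mol
n/ν for Q = 6.245/2 = 3.123
n/ν for A = 2.784/1 = 2.784
Smallest n/ν is A → limiting reagent.
theoretical n(R) = (1/1) × 2.784 = 2.784 mol → 129.6 g
% yield = 91.6 / 129.6 × 100 = 70.68 %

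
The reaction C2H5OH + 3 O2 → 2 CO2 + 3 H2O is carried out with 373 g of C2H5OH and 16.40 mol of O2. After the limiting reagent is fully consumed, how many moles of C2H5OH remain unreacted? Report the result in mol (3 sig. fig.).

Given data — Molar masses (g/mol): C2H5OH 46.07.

n(C2H5OH) = 373.0 / 46.07 = 8.096 mol
n(O2) = 16.40 mol
n/ν for C2H5OH = 8.096/1 = 8.096
n/ν for O2 = 16.40/3 = 5.467
Smallest n/ν is O2 → limiting reagent.
C2H5OH consumed = (1/3) × 16.40 = 5.467 mol
C2H5OH remaining = 8.096 − 5.467 = 2.629 mol

2.63 mol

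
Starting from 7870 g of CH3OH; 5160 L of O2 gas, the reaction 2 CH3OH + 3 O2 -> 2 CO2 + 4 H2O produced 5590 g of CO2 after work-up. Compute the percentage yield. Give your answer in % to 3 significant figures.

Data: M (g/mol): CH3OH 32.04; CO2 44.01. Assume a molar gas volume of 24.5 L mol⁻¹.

n(CH3OH) = 7870 / 32.04 = 245.6 mol
n(O2) = 5160 / 24.5 = 210.6 mol
n/ν for CH3OH = 245.6/2 = 122.8
n/ν for O2 = 210.6/3 = 70.20
Smallest n/ν is O2 → limiting reagent.
theoretical n(CO2) = (2/3) × 210.6 = 140.4 mol → 6179 g
% yield = 5590 / 6179 × 100 = 90.47 %

90.5 %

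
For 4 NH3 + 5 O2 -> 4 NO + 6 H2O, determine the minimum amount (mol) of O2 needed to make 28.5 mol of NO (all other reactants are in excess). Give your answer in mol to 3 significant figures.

35.6 mol

n(NO) = 28.50 mol
n(O2) = (5/4) × 28.50 = 35.63 mol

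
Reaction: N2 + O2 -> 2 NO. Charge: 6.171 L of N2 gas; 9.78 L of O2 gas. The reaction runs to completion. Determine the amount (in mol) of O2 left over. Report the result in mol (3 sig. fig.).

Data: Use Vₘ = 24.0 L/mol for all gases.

n(N2) = 6.171 / 24.0 = 0.2571 mol
n(O2) = 9.780 / 24.0 = 0.4075 mol
n/ν for N2 = 0.2571/1 = 0.2571
n/ν for O2 = 0.4075/1 = 0.4075
Smallest n/ν is N2 → limiting reagent.
O2 consumed = (1/1) × 0.2571 = 0.2571 mol
O2 remaining = 0.4075 − 0.2571 = 0.1504 mol

0.150 mol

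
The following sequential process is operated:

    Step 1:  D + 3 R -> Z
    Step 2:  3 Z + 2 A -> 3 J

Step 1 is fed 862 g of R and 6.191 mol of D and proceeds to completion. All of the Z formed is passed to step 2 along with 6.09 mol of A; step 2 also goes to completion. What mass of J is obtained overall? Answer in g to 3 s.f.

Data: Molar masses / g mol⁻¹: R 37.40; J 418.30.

2590 g

Step 1:
n(R) = 862.0 / 37.40 = 23.05 mol
n(D) = 6.191 mol
n/ν for R = 23.05/3 = 7.683
n/ν for D = 6.191/1 = 6.191
Smallest n/ν is D → limiting reagent.
n(Z) produced = (1/1) × 6.191 = 6.191 mol
Step 2:
n(Z) available = 6.191 mol
n(A) = 6.090 mol
n/ν for Z = 6.191/3 = 2.064
n/ν for A = 6.090/2 = 3.045
Smallest n/ν is Z → limiting reagent.
n(J) = (3/3) × 6.191 = 6.191 mol
mass = 6.191 × 418.30 = 2590 g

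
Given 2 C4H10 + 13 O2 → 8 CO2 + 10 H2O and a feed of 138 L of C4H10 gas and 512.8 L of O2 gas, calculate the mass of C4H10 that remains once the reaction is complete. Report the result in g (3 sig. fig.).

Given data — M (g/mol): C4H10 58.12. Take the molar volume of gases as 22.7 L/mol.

151 g

n(C4H10) = 138.0 / 22.7 = 6.079 mol
n(O2) = 512.8 / 22.7 = 22.59 mol
n/ν → C4H10: 3.040, O2: 1.738; O2 is limiting.
C4H10 consumed = (2/13) × 22.59 = 3.475 mol
C4H10 remaining = 6.079 − 3.475 = 2.604 mol
mass = 2.604 × 58.12 = 151.3 g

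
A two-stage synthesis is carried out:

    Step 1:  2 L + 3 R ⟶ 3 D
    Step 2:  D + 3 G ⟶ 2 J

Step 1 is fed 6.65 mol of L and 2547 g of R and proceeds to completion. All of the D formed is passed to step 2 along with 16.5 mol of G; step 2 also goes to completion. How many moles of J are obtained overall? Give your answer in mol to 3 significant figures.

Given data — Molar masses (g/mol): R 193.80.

Step 1:
n(L) = 6.650 mol
n(R) = 2547 / 193.80 = 13.14 mol
n/ν for L = 6.650/2 = 3.325
n/ν for R = 13.14/3 = 4.380
Smallest n/ν is L → limiting reagent.
n(D) produced = (3/2) × 6.650 = 9.975 mol
Step 2:
n(D) available = 9.975 mol
n(G) = 16.50 mol
n/ν for D = 9.975/1 = 9.975
n/ν for G = 16.50/3 = 5.500
Smallest n/ν is G → limiting reagent.
n(J) = (2/3) × 16.50 = 11.00 mol

11.0 mol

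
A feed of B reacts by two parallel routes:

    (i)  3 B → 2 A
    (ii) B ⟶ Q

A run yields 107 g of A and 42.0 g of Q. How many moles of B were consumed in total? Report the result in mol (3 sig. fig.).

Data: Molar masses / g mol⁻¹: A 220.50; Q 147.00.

1.01 mol

n(A) = 107 / 220.50 = 0.4853 mol
n(Q) = 42.0 / 147.00 = 0.2857 mol
n(B) via (i) = (3/2)×0.4853 = 0.7280 mol
n(B) via (ii) = (1/1)×0.2857 = 0.2857 mol
total n(B) = 0.7280 + 0.2857 = 1.014 mol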